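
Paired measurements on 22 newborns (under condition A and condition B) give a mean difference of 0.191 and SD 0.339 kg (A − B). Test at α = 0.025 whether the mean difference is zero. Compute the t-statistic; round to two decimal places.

H0: μ_d = 0; H1: μ_d ≠ 0 (paired t-test on the differences, two-sided).
t = d̄/(s_d/√n) = 0.191/(0.339/√22) = 2.64
df = n − 1 = 21
Two-sided p-value ≈ 0.015
Since p ≈ 0.015 < α = 0.025, reject H0; the evidence is statistically significant.

2.64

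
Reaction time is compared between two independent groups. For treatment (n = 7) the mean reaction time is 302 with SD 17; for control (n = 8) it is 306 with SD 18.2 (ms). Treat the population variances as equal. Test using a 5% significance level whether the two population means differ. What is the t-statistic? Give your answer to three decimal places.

Let group 1 = treatment, group 2 = control. H0: μ_1 = μ_2; H1: μ_1 ≠ μ_2 (two-sample pooled-variance t-test, two-sided).
s_p² = [(7−1)·17² + (8−1)·18.2²]/(7+8−2) = 311.745
t = (302 − 306)/√[311.745·(1/7 + 1/8)] = -0.438
df = n₁ + n₂ − 2 = 13
Two-sided p-value ≈ 0.669
Since p ≈ 0.669 > α = 0.05, fail to reject H0; the evidence is not statistically significant.

-0.438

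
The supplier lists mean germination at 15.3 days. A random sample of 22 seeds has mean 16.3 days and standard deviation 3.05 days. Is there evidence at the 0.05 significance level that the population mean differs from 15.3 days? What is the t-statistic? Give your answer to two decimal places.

1.54

H0: μ = 15.3; H1: μ ≠ 15.3 (one-sample t-test, two-sided).
t = (x̄ − μ₀)/(s/√n) = (16.3 − 15.3)/(3.05/√22) = 1.54
df = n − 1 = 21
Two-sided p-value ≈ 0.1390
Since p ≈ 0.1390 > α = 0.05, fail to reject H0; the evidence is not statistically significant.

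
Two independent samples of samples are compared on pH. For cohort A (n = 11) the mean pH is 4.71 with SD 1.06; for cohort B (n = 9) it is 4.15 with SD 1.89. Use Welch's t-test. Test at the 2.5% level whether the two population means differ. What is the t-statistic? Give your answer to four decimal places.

0.7927

Let group 1 = cohort A, group 2 = cohort B. H0: μ_1 = μ_2; H1: μ_1 ≠ μ_2 (Welch's two-sample t-test, two-sided).
t = (x̄_1 − x̄_2)/√(s_1²/n_1 + s_2²/n_2) = (4.71 − 4.15)/√(1.06²/11 + 1.89²/9) = 0.7927
Welch–Satterthwaite df ≈ 12.01
Two-sided p-value ≈ 0.4433
Since p ≈ 0.4433 > α = 0.025, fail to reject H0; the data do not provide sufficient evidence against H0.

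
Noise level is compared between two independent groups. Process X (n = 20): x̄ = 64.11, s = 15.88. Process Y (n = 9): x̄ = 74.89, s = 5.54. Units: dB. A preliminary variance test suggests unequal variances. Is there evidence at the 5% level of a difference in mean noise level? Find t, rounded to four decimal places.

Let group 1 = process X, group 2 = process Y. H0: μ_1 = μ_2; H1: μ_1 ≠ μ_2 (Welch's two-sample t-test, two-sided).
t = (x̄_1 − x̄_2)/√(s_1²/n_1 + s_2²/n_2) = (64.11 − 74.89)/√(15.88²/20 + 5.54²/9) = -2.6934
Welch–Satterthwaite df ≈ 26.13
Two-sided p-value ≈ 0.0122
Since p ≈ 0.0122 < α = 0.05, reject H0; the data support H1.

-2.6934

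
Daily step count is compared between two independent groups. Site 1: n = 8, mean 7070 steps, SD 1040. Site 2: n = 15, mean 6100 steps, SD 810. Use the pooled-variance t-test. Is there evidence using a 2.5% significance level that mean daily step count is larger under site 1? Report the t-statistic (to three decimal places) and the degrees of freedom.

t = 2.480, df = 21

Let group 1 = site 1, group 2 = site 2. H0: μ_1 = μ_2; H1: μ_1 > μ_2 (two-sample pooled-variance t-test, right-tailed).
s_p² = [(8−1)·1040² + (15−1)·810²]/(8+15−2) = 797933
t = (7070 − 6100)/√[797933·(1/8 + 1/15)] = 2.480
df = n₁ + n₂ − 2 = 21
p-value = P(T ≥ 2.480) ≈ 0.011
Since p ≈ 0.011 < α = 0.025, reject H0; the evidence is statistically significant.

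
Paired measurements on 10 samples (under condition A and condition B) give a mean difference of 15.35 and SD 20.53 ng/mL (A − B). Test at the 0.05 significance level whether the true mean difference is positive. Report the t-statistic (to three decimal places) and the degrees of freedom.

H0: μ_d = 0; H1: μ_d > 0 (paired t-test on the differences, right-tailed).
t = d̄/(s_d/√n) = 15.35/(20.53/√10) = 2.364
df = n − 1 = 9
p-value = P(T ≥ 2.364) ≈ 0.0211
Since p ≈ 0.0211 < α = 0.05, reject H0; the evidence is statistically significant.

t = 2.364, df = 9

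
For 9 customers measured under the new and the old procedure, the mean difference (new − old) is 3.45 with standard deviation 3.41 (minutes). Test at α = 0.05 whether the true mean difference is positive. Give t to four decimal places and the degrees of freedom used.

H0: μ_d = 0; H1: μ_d > 0 (paired t-test on the differences, right-tailed).
t = d̄/(s_d/√n) = 3.45/(3.41/√9) = 3.0352
df = n − 1 = 8
p-value = P(T ≥ 3.0352) ≈ 0.008
Since p ≈ 0.008 < α = 0.05, reject H0; the evidence is statistically significant.

t = 3.0352, df = 8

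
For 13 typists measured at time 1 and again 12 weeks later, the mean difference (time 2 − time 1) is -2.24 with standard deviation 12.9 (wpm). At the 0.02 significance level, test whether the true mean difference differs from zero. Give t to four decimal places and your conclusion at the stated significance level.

t = -0.6261; fail to reject H0

H0: μ_d = 0; H1: μ_d ≠ 0 (paired t-test on the differences, two-sided).
t = d̄/(s_d/√n) = -2.24/(12.9/√13) = -0.6261
df = n − 1 = 12
Two-sided p-value ≈ 0.5430
Since p ≈ 0.5430 > α = 0.02, fail to reject H0; the data do not provide sufficient evidence against H0.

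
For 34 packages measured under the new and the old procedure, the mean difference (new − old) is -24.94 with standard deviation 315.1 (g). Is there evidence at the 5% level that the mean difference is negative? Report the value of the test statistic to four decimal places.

-0.4615

H0: μ_d = 0; H1: μ_d < 0 (paired t-test on the differences, left-tailed).
t = d̄/(s_d/√n) = -24.94/(315.1/√34) = -0.4615
df = n − 1 = 33
p-value = P(T ≤ -0.4615) ≈ 0.3237
Since p ≈ 0.3237 > α = 0.05, fail to reject H0; the data do not provide sufficient evidence against H0.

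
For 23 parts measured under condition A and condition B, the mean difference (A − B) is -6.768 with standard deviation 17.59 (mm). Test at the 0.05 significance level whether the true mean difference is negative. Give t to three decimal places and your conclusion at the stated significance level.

t = -1.845; reject H0

H0: μ_d = 0; H1: μ_d < 0 (paired t-test on the differences, left-tailed).
t = d̄/(s_d/√n) = -6.768/(17.59/√23) = -1.845
df = n − 1 = 22
p-value = P(T ≤ -1.845) ≈ 0.039
Since p ≈ 0.039 < α = 0.05, reject H0; the evidence is statistically significant.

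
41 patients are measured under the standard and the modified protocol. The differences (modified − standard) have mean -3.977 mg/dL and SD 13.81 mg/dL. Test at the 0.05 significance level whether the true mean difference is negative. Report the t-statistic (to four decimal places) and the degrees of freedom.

t = -1.8440, df = 40

H0: μ_d = 0; H1: μ_d < 0 (paired t-test on the differences, left-tailed).
t = d̄/(s_d/√n) = -3.977/(13.81/√41) = -1.8440
df = n − 1 = 40
p-value = P(T ≤ -1.8440) ≈ 0.0363
Since p ≈ 0.0363 < α = 0.05, reject H0; the evidence is statistically significant.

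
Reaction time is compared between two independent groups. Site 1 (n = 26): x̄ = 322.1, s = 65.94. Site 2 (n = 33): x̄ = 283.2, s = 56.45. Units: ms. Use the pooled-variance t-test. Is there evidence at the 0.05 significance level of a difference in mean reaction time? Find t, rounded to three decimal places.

Let group 1 = site 1, group 2 = site 2. H0: μ_1 = μ_2; H1: μ_1 ≠ μ_2 (two-sample pooled-variance t-test, two-sided).
s_p² = [(26−1)·65.94² + (33−1)·56.45²]/(26+33−2) = 3696.02
t = (322.1 − 283.2)/√[3696.02·(1/26 + 1/33)] = 2.440
df = n₁ + n₂ − 2 = 57
Two-sided p-value ≈ 0.018
Since p ≈ 0.018 < α = 0.05, reject H0; the data support H1.

2.440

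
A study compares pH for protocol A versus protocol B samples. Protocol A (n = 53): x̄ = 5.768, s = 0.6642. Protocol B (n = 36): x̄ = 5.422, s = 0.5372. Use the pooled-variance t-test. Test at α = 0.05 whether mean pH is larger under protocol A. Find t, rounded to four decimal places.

2.5996

Let group 1 = protocol A, group 2 = protocol B. H0: μ_1 = μ_2; H1: μ_1 > μ_2 (two-sample pooled-variance t-test, right-tailed).
s_p² = [(53−1)·0.6642² + (36−1)·0.5372²]/(53+36−2) = 0.37978
t = (5.768 − 5.422)/√[0.37978·(1/53 + 1/36)] = 2.5996
df = n₁ + n₂ − 2 = 87
p-value = P(T ≥ 2.5996) ≈ 0.005
Since p ≈ 0.005 < α = 0.05, reject H0; the data support H1.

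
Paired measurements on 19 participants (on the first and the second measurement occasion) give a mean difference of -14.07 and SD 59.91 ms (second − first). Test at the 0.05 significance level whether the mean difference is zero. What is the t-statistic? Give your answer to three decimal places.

-1.024

H0: μ_d = 0; H1: μ_d ≠ 0 (paired t-test on the differences, two-sided).
t = d̄/(s_d/√n) = -14.07/(59.91/√19) = -1.024
df = n − 1 = 18
Two-sided p-value ≈ 0.3195
Since p ≈ 0.3195 > α = 0.05, fail to reject H0; the data do not provide sufficient evidence against H0.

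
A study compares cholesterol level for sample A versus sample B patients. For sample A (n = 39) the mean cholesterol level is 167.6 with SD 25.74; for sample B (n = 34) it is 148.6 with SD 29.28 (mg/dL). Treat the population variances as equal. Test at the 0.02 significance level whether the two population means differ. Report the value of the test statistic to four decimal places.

2.9508

Let group 1 = sample A, group 2 = sample B. H0: μ_1 = μ_2; H1: μ_1 ≠ μ_2 (two-sample pooled-variance t-test, two-sided).
s_p² = [(39−1)·25.74² + (34−1)·29.28²]/(39+34−2) = 753.075
t = (167.6 − 148.6)/√[753.075·(1/39 + 1/34)] = 2.9508
df = n₁ + n₂ − 2 = 71
Two-sided p-value ≈ 0.0043
Since p ≈ 0.0043 < α = 0.02, reject H0; the evidence is statistically significant.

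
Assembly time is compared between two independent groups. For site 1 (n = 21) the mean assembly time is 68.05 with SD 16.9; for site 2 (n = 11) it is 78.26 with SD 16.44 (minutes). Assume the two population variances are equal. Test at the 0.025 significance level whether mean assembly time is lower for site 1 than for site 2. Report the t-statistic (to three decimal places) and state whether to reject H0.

t = -1.638; fail to reject H0

Let group 1 = site 1, group 2 = site 2. H0: μ_1 = μ_2; H1: μ_1 < μ_2 (two-sample pooled-variance t-test, left-tailed).
s_p² = [(21−1)·16.9² + (11−1)·16.44²]/(21+11−2) = 280.498
t = (68.05 − 78.26)/√[280.498·(1/21 + 1/11)] = -1.638
df = n₁ + n₂ − 2 = 30
p-value = P(T ≤ -1.638) ≈ 0.056
Since p ≈ 0.056 > α = 0.025, fail to reject H0; the data do not provide sufficient evidence against H0.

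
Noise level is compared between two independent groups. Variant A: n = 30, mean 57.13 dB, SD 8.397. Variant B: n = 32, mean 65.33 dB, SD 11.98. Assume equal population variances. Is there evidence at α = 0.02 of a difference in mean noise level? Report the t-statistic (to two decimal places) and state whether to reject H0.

t = -3.10; reject H0

Let group 1 = variant A, group 2 = variant B. H0: μ_1 = μ_2; H1: μ_1 ≠ μ_2 (two-sample pooled-variance t-test, two-sided).
s_p² = [(30−1)·8.397² + (32−1)·11.98²]/(30+32−2) = 108.232
t = (57.13 − 65.33)/√[108.232·(1/30 + 1/32)] = -3.10
df = n₁ + n₂ − 2 = 60
Two-sided p-value ≈ 0.0029
Since p ≈ 0.0029 < α = 0.02, reject H0; the evidence is statistically significant.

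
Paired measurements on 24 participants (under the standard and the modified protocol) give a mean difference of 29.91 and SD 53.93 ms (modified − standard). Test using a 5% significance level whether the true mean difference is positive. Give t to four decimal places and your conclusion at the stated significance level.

H0: μ_d = 0; H1: μ_d > 0 (paired t-test on the differences, right-tailed).
t = d̄/(s_d/√n) = 29.91/(53.93/√24) = 2.7170
df = n − 1 = 23
p-value = P(T ≥ 2.7170) ≈ 0.006
Since p ≈ 0.006 < α = 0.05, reject H0; the data support H1.

t = 2.7170; reject H0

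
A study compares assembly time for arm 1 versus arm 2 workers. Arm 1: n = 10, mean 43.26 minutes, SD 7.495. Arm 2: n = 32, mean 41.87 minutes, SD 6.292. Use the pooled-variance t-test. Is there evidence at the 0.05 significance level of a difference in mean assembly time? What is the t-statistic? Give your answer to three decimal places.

0.583

Let group 1 = arm 1, group 2 = arm 2. H0: μ_1 = μ_2; H1: μ_1 ≠ μ_2 (two-sample pooled-variance t-test, two-sided).
s_p² = [(10−1)·7.495² + (32−1)·6.292²]/(10+32−2) = 43.3211
t = (43.26 − 41.87)/√[43.3211·(1/10 + 1/32)] = 0.583
df = n₁ + n₂ − 2 = 40
Two-sided p-value ≈ 0.563
Since p ≈ 0.563 > α = 0.05, fail to reject H0; the evidence is not statistically significant.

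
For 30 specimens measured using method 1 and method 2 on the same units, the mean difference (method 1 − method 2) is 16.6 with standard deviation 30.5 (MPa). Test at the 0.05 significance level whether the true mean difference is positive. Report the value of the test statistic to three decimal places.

2.981

H0: μ_d = 0; H1: μ_d > 0 (paired t-test on the differences, right-tailed).
t = d̄/(s_d/√n) = 16.6/(30.5/√30) = 2.981
df = n − 1 = 29
p-value = P(T ≥ 2.981) ≈ 0.003
Since p ≈ 0.003 < α = 0.05, reject H0; the evidence is statistically significant.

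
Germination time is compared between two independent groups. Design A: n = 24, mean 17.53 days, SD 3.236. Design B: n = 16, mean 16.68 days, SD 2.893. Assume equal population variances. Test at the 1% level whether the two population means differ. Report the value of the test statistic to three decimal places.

Let group 1 = design A, group 2 = design B. H0: μ_1 = μ_2; H1: μ_1 ≠ μ_2 (two-sample pooled-variance t-test, two-sided).
s_p² = [(24−1)·3.236² + (16−1)·2.893²]/(24+16−2) = 9.64186
t = (17.53 − 16.68)/√[9.64186·(1/24 + 1/16)] = 0.848
df = n₁ + n₂ − 2 = 38
Two-sided p-value ≈ 0.4017
Since p ≈ 0.4017 > α = 0.01, fail to reject H0; the evidence is not statistically significant.

0.848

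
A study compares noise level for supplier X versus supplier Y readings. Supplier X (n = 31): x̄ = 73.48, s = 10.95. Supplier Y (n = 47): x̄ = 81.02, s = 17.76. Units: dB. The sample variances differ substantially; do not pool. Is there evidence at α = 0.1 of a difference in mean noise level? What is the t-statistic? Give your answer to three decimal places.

Let group 1 = supplier X, group 2 = supplier Y. H0: μ_1 = μ_2; H1: μ_1 ≠ μ_2 (Welch's two-sample t-test, two-sided).
t = (x̄_1 − x̄_2)/√(s_1²/n_1 + s_2²/n_2) = (73.48 − 81.02)/√(10.95²/31 + 17.76²/47) = -2.318
Welch–Satterthwaite df ≈ 75.73
Two-sided p-value ≈ 0.023
Since p ≈ 0.023 < α = 0.1, reject H0; the evidence is statistically significant.

-2.318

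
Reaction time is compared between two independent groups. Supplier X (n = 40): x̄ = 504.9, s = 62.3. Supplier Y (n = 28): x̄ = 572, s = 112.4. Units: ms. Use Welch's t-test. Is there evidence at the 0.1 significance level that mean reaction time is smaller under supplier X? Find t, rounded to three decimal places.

-2.866

Let group 1 = supplier X, group 2 = supplier Y. H0: μ_1 = μ_2; H1: μ_1 < μ_2 (Welch's two-sample t-test, left-tailed).
t = (x̄_1 − x̄_2)/√(s_1²/n_1 + s_2²/n_2) = (504.9 − 572)/√(62.3²/40 + 112.4²/28) = -2.866
Welch–Satterthwaite df ≈ 38.62
p-value = P(T ≤ -2.866) ≈ 0.003
Since p ≈ 0.003 < α = 0.1, reject H0; the data support H1.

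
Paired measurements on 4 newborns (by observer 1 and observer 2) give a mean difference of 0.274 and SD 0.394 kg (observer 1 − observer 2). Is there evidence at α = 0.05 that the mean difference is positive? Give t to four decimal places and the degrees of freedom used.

H0: μ_d = 0; H1: μ_d > 0 (paired t-test on the differences, right-tailed).
t = d̄/(s_d/√n) = 0.274/(0.394/√4) = 1.3909
df = n − 1 = 3
p-value = P(T ≥ 1.3909) ≈ 0.129
Since p ≈ 0.129 > α = 0.05, fail to reject H0; the data do not provide sufficient evidence against H0.

t = 1.3909, df = 3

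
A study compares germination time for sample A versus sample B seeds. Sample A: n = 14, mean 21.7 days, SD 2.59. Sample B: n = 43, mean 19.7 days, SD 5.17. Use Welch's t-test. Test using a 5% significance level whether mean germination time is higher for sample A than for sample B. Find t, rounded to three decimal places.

Let group 1 = sample A, group 2 = sample B. H0: μ_1 = μ_2; H1: μ_1 > μ_2 (Welch's two-sample t-test, right-tailed).
t = (x̄_1 − x̄_2)/√(s_1²/n_1 + s_2²/n_2) = (21.7 − 19.7)/√(2.59²/14 + 5.17²/43) = 1.906
Welch–Satterthwaite df ≈ 45.11
p-value = P(T ≥ 1.906) ≈ 0.031
Since p ≈ 0.031 < α = 0.05, reject H0; the data support H1.

1.906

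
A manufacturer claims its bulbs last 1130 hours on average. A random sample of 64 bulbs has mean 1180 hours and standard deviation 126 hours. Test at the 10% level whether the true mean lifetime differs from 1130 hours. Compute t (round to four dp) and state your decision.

t = 3.1746; reject H0

H0: μ = 1130; H1: μ ≠ 1130 (one-sample t-test, two-sided).
t = (x̄ − μ₀)/(s/√n) = (1180 − 1130)/(126/√64) = 3.1746
df = n − 1 = 63
Two-sided p-value ≈ 0.0023
Since p ≈ 0.0023 < α = 0.1, reject H0; the evidence is statistically significant.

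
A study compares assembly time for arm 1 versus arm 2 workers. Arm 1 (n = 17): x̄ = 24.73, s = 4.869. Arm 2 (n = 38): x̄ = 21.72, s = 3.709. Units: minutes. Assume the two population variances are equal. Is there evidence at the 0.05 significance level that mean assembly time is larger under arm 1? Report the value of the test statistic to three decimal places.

Let group 1 = arm 1, group 2 = arm 2. H0: μ_1 = μ_2; H1: μ_1 > μ_2 (two-sample pooled-variance t-test, right-tailed).
s_p² = [(17−1)·4.869² + (38−1)·3.709²]/(17+38−2) = 16.7606
t = (24.73 − 21.72)/√[16.7606·(1/17 + 1/38)] = 2.520
df = n₁ + n₂ − 2 = 53
p-value = P(T ≥ 2.520) ≈ 0.007
Since p ≈ 0.007 < α = 0.05, reject H0; the evidence is statistically significant.

2.520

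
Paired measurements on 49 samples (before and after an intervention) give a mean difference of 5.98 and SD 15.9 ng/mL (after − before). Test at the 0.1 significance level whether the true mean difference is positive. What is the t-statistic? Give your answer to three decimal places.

H0: μ_d = 0; H1: μ_d > 0 (paired t-test on the differences, right-tailed).
t = d̄/(s_d/√n) = 5.98/(15.9/√49) = 2.633
df = n − 1 = 48
p-value = P(T ≥ 2.633) ≈ 0.006
Since p ≈ 0.006 < α = 0.1, reject H0; the evidence is statistically significant.

2.633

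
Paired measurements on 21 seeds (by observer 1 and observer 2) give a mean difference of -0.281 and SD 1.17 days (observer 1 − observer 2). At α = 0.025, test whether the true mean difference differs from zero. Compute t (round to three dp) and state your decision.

H0: μ_d = 0; H1: μ_d ≠ 0 (paired t-test on the differences, two-sided).
t = d̄/(s_d/√n) = -0.281/(1.17/√21) = -1.101
df = n − 1 = 20
Two-sided p-value ≈ 0.2841
Since p ≈ 0.2841 > α = 0.025, fail to reject H0; the evidence is not statistically significant.

t = -1.101; fail to reject H0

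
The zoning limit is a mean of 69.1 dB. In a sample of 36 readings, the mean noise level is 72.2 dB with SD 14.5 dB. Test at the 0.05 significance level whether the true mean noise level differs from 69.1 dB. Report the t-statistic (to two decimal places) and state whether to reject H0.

H0: μ = 69.1; H1: μ ≠ 69.1 (one-sample t-test, two-sided).
t = (x̄ − μ₀)/(s/√n) = (72.2 − 69.1)/(14.5/√36) = 1.28
df = n − 1 = 35
Two-sided p-value ≈ 0.208
Since p ≈ 0.208 > α = 0.05, fail to reject H0; the evidence is not statistically significant.

t = 1.28; fail to reject H0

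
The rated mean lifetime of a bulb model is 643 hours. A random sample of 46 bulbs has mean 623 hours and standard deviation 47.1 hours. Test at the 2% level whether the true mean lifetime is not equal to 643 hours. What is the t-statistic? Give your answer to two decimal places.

-2.88

H0: μ = 643; H1: μ ≠ 643 (one-sample t-test, two-sided).
t = (x̄ − μ₀)/(s/√n) = (623 − 643)/(47.1/√46) = -2.88
df = n − 1 = 45
Two-sided p-value ≈ 0.006
Since p ≈ 0.006 < α = 0.02, reject H0; the data support H1.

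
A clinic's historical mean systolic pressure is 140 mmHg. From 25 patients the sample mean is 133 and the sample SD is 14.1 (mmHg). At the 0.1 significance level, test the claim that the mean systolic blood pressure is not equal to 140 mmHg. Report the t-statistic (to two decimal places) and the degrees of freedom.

H0: μ = 140; H1: μ ≠ 140 (one-sample t-test, two-sided).
t = (x̄ − μ₀)/(s/√n) = (133 − 140)/(14.1/√25) = -2.48
df = n − 1 = 24
Two-sided p-value ≈ 0.0204
Since p ≈ 0.0204 < α = 0.1, reject H0; the data support H1.

t = -2.48, df = 24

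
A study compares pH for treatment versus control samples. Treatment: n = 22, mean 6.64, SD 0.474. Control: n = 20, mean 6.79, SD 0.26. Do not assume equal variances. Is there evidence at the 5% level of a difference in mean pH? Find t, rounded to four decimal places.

Let group 1 = treatment, group 2 = control. H0: μ_1 = μ_2; H1: μ_1 ≠ μ_2 (Welch's two-sample t-test, two-sided).
t = (x̄_1 − x̄_2)/√(s_1²/n_1 + s_2²/n_2) = (6.64 − 6.79)/√(0.474²/22 + 0.26²/20) = -1.2866
Welch–Satterthwaite df ≈ 33.18
Two-sided p-value ≈ 0.207
Since p ≈ 0.207 > α = 0.05, fail to reject H0; the data do not provide sufficient evidence against H0.

-1.2866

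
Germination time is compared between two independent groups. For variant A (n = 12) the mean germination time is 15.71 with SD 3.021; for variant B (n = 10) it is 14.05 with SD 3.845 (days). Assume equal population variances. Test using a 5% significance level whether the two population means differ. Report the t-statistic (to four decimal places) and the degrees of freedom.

t = 1.1348, df = 20

Let group 1 = variant A, group 2 = variant B. H0: μ_1 = μ_2; H1: μ_1 ≠ μ_2 (two-sample pooled-variance t-test, two-sided).
s_p² = [(12−1)·3.021² + (10−1)·3.845²]/(12+10−2) = 11.6724
t = (15.71 − 14.05)/√[11.6724·(1/12 + 1/10)] = 1.1348
df = n₁ + n₂ − 2 = 20
Two-sided p-value ≈ 0.2699
Since p ≈ 0.2699 > α = 0.05, fail to reject H0; the evidence is not statistically significant.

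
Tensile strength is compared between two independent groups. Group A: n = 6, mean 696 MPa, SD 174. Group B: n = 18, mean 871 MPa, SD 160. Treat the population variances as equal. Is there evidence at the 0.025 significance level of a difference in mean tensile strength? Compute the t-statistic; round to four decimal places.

Let group 1 = group A, group 2 = group B. H0: μ_1 = μ_2; H1: μ_1 ≠ μ_2 (two-sample pooled-variance t-test, two-sided).
s_p² = [(6−1)·174² + (18−1)·160²]/(6+18−2) = 26662.7
t = (696 − 871)/√[26662.7·(1/6 + 1/18)] = -2.2735
df = n₁ + n₂ − 2 = 22
Two-sided p-value ≈ 0.0331
Since p ≈ 0.0331 > α = 0.025, fail to reject H0; the data do not provide sufficient evidence against H0.

-2.2735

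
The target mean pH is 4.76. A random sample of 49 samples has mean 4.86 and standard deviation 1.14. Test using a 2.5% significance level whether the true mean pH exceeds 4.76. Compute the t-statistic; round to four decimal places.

H0: μ = 4.76; H1: μ > 4.76 (one-sample t-test, right-tailed).
t = (x̄ − μ₀)/(s/√n) = (4.86 − 4.76)/(1.14/√49) = 0.6140
df = n − 1 = 48
p-value = P(T ≥ 0.6140) ≈ 0.2710
Since p ≈ 0.2710 > α = 0.025, fail to reject H0; the evidence is not statistically significant.

0.6140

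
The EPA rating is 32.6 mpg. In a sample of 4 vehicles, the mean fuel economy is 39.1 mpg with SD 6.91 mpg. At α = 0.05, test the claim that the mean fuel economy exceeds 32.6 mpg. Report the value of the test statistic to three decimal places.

1.881

H0: μ = 32.6; H1: μ > 32.6 (one-sample t-test, right-tailed).
t = (x̄ − μ₀)/(s/√n) = (39.1 − 32.6)/(6.91/√4) = 1.881
df = n − 1 = 3
p-value = P(T ≥ 1.881) ≈ 0.078
Since p ≈ 0.078 > α = 0.05, fail to reject H0; the evidence is not statistically significant.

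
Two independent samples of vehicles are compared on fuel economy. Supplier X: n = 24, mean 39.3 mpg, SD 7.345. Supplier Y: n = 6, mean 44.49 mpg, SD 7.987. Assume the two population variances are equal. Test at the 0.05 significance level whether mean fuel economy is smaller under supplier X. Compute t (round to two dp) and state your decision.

t = -1.52; fail to reject H0

Let group 1 = supplier X, group 2 = supplier Y. H0: μ_1 = μ_2; H1: μ_1 < μ_2 (two-sample pooled-variance t-test, left-tailed).
s_p² = [(24−1)·7.345² + (6−1)·7.987²]/(24+6−2) = 55.7067
t = (39.3 − 44.49)/√[55.7067·(1/24 + 1/6)] = -1.52
df = n₁ + n₂ − 2 = 28
p-value = P(T ≤ -1.52) ≈ 0.069
Since p ≈ 0.069 > α = 0.05, fail to reject H0; the data do not provide sufficient evidence against H0.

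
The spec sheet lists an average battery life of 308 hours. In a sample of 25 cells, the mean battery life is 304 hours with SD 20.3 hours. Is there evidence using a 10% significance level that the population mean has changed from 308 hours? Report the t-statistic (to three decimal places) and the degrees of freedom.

t = -0.985, df = 24

H0: μ = 308; H1: μ ≠ 308 (one-sample t-test, two-sided).
t = (x̄ − μ₀)/(s/√n) = (304 − 308)/(20.3/√25) = -0.985
df = n − 1 = 24
Two-sided p-value ≈ 0.3343
Since p ≈ 0.3343 > α = 0.1, fail to reject H0; the data do not provide sufficient evidence against H0.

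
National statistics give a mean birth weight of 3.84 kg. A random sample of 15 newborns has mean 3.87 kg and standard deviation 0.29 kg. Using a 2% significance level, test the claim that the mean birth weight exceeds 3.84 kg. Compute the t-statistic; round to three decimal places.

0.401

H0: μ = 3.84; H1: μ > 3.84 (one-sample t-test, right-tailed).
t = (x̄ − μ₀)/(s/√n) = (3.87 − 3.84)/(0.29/√15) = 0.401
df = n − 1 = 14
p-value = P(T ≥ 0.401) ≈ 0.347
Since p ≈ 0.347 > α = 0.02, fail to reject H0; the evidence is not statistically significant.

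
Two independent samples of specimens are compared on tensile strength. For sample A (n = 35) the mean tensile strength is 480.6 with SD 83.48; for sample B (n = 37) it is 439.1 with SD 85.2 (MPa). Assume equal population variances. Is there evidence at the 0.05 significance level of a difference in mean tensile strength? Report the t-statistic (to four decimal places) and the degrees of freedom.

Let group 1 = sample A, group 2 = sample B. H0: μ_1 = μ_2; H1: μ_1 ≠ μ_2 (two-sample pooled-variance t-test, two-sided).
s_p² = [(35−1)·83.48² + (37−1)·85.2²]/(35+37−2) = 7118.12
t = (480.6 − 439.1)/√[7118.12·(1/35 + 1/37)] = 2.0861
df = n₁ + n₂ − 2 = 70
Two-sided p-value ≈ 0.0406
Since p ≈ 0.0406 < α = 0.05, reject H0; the data support H1.

t = 2.0861, df = 70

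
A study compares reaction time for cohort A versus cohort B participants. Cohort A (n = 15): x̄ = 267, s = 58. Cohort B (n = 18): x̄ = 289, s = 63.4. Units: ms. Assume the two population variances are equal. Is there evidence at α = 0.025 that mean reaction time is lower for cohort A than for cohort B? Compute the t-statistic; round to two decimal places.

-1.03

Let group 1 = cohort A, group 2 = cohort B. H0: μ_1 = μ_2; H1: μ_1 < μ_2 (two-sample pooled-variance t-test, left-tailed).
s_p² = [(15−1)·58² + (18−1)·63.4²]/(15+18−2) = 3723.5
t = (267 − 289)/√[3723.5·(1/15 + 1/18)] = -1.03
df = n₁ + n₂ − 2 = 31
p-value = P(T ≤ -1.03) ≈ 0.1552
Since p ≈ 0.1552 > α = 0.025, fail to reject H0; the evidence is not statistically significant.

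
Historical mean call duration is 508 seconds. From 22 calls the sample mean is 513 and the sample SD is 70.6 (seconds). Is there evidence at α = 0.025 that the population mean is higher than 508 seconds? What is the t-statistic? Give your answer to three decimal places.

0.332

H0: μ = 508; H1: μ > 508 (one-sample t-test, right-tailed).
t = (x̄ − μ₀)/(s/√n) = (513 − 508)/(70.6/√22) = 0.332
df = n − 1 = 21
p-value = P(T ≥ 0.332) ≈ 0.3715
Since p ≈ 0.3715 > α = 0.025, fail to reject H0; the data do not provide sufficient evidence against H0.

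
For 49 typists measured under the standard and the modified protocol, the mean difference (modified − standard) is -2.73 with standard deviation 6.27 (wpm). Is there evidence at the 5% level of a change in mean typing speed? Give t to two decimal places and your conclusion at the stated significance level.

t = -3.05; reject H0

H0: μ_d = 0; H1: μ_d ≠ 0 (paired t-test on the differences, two-sided).
t = d̄/(s_d/√n) = -2.73/(6.27/√49) = -3.05
df = n − 1 = 48
Two-sided p-value ≈ 0.004
Since p ≈ 0.004 < α = 0.05, reject H0; the data support H1.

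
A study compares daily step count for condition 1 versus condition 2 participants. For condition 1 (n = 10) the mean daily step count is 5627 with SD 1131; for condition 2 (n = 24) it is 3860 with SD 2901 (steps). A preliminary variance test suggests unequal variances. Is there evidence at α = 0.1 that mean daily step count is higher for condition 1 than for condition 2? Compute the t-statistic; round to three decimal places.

Let group 1 = condition 1, group 2 = condition 2. H0: μ_1 = μ_2; H1: μ_1 > μ_2 (Welch's two-sample t-test, right-tailed).
t = (x̄_1 − x̄_2)/√(s_1²/n_1 + s_2²/n_2) = (5627 − 3860)/√(1131²/10 + 2901²/24) = 2.554
Welch–Satterthwaite df ≈ 31.97
p-value = P(T ≥ 2.554) ≈ 0.0078
Since p ≈ 0.0078 < α = 0.1, reject H0; the evidence is statistically significant.

2.554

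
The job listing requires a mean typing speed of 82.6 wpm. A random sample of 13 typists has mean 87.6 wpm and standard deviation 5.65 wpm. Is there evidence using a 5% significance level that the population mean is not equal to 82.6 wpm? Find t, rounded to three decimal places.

H0: μ = 82.6; H1: μ ≠ 82.6 (one-sample t-test, two-sided).
t = (x̄ − μ₀)/(s/√n) = (87.6 − 82.6)/(5.65/√13) = 3.191
df = n − 1 = 12
Two-sided p-value ≈ 0.0078
Since p ≈ 0.0078 < α = 0.05, reject H0; the evidence is statistically significant.

3.191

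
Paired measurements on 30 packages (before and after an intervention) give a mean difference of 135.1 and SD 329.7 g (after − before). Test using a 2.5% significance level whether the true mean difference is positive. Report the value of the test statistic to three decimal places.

H0: μ_d = 0; H1: μ_d > 0 (paired t-test on the differences, right-tailed).
t = d̄/(s_d/√n) = 135.1/(329.7/√30) = 2.244
df = n − 1 = 29
p-value = P(T ≥ 2.244) ≈ 0.016
Since p ≈ 0.016 < α = 0.025, reject H0; the evidence is statistically significant.

2.244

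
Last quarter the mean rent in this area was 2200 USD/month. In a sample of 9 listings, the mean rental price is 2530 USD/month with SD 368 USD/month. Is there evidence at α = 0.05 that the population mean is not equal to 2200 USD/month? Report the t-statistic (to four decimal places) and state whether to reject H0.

H0: μ = 2200; H1: μ ≠ 2200 (one-sample t-test, two-sided).
t = (x̄ − μ₀)/(s/√n) = (2530 − 2200)/(368/√9) = 2.6902
df = n − 1 = 8
Two-sided p-value ≈ 0.0275
Since p ≈ 0.0275 < α = 0.05, reject H0; the data support H1.

t = 2.6902; reject H0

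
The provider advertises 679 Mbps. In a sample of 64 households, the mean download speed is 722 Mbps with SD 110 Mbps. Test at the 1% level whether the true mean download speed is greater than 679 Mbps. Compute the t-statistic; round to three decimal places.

H0: μ = 679; H1: μ > 679 (one-sample t-test, right-tailed).
t = (x̄ − μ₀)/(s/√n) = (722 − 679)/(110/√64) = 3.127
df = n − 1 = 63
p-value = P(T ≥ 3.127) ≈ 0.0013
Since p ≈ 0.0013 < α = 0.01, reject H0; the data support H1.

3.127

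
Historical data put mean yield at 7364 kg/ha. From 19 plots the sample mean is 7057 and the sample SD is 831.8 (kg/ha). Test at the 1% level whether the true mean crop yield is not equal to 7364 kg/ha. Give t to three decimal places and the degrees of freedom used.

H0: μ = 7364; H1: μ ≠ 7364 (one-sample t-test, two-sided).
t = (x̄ − μ₀)/(s/√n) = (7057 − 7364)/(831.8/√19) = -1.609
df = n − 1 = 18
Two-sided p-value ≈ 0.125
Since p ≈ 0.125 > α = 0.01, fail to reject H0; the data do not provide sufficient evidence against H0.

t = -1.609, df = 18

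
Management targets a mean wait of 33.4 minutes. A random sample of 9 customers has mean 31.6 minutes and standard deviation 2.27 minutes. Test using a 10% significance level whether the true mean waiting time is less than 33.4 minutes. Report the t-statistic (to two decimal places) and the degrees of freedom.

t = -2.38, df = 8

H0: μ = 33.4; H1: μ < 33.4 (one-sample t-test, left-tailed).
t = (x̄ − μ₀)/(s/√n) = (31.6 − 33.4)/(2.27/√9) = -2.38
df = n − 1 = 8
p-value = P(T ≤ -2.38) ≈ 0.022
Since p ≈ 0.022 < α = 0.1, reject H0; the evidence is statistically significant.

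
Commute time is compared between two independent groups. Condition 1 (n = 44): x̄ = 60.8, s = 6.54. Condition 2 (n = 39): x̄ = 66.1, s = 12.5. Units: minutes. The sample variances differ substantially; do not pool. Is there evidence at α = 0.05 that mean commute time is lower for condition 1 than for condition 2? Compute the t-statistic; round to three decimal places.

-2.375

Let group 1 = condition 1, group 2 = condition 2. H0: μ_1 = μ_2; H1: μ_1 < μ_2 (Welch's two-sample t-test, left-tailed).
t = (x̄_1 − x̄_2)/√(s_1²/n_1 + s_2²/n_2) = (60.8 − 66.1)/√(6.54²/44 + 12.5²/39) = -2.375
Welch–Satterthwaite df ≈ 55.78
p-value = P(T ≤ -2.375) ≈ 0.010
Since p ≈ 0.010 < α = 0.05, reject H0; the data support H1.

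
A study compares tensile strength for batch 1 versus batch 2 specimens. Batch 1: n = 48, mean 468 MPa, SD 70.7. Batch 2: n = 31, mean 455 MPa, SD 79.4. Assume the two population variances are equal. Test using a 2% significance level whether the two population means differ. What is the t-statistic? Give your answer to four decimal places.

0.7603

Let group 1 = batch 1, group 2 = batch 2. H0: μ_1 = μ_2; H1: μ_1 ≠ μ_2 (two-sample pooled-variance t-test, two-sided).
s_p² = [(48−1)·70.7² + (31−1)·79.4²]/(48+31−2) = 5507.27
t = (468 − 455)/√[5507.27·(1/48 + 1/31)] = 0.7603
df = n₁ + n₂ − 2 = 77
Two-sided p-value ≈ 0.4494
Since p ≈ 0.4494 > α = 0.02, fail to reject H0; the data do not provide sufficient evidence against H0.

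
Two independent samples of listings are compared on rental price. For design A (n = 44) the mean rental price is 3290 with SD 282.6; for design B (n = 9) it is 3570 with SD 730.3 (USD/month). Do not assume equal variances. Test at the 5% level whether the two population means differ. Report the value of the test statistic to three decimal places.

Let group 1 = design A, group 2 = design B. H0: μ_1 = μ_2; H1: μ_1 ≠ μ_2 (Welch's two-sample t-test, two-sided).
t = (x̄_1 − x̄_2)/√(s_1²/n_1 + s_2²/n_2) = (3290 − 3570)/√(282.6²/44 + 730.3²/9) = -1.133
Welch–Satterthwaite df ≈ 8.50
Two-sided p-value ≈ 0.2882
Since p ≈ 0.2882 > α = 0.05, fail to reject H0; the data do not provide sufficient evidence against H0.

-1.133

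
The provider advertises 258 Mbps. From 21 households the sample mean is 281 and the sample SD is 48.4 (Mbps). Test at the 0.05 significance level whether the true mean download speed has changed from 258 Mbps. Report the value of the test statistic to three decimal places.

H0: μ = 258; H1: μ ≠ 258 (one-sample t-test, two-sided).
t = (x̄ − μ₀)/(s/√n) = (281 − 258)/(48.4/√21) = 2.178
df = n − 1 = 20
Two-sided p-value ≈ 0.0416
Since p ≈ 0.0416 < α = 0.05, reject H0; the evidence is statistically significant.

2.178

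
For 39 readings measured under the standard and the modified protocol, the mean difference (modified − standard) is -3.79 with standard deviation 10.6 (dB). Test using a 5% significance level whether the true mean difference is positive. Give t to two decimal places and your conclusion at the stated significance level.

H0: μ_d = 0; H1: μ_d > 0 (paired t-test on the differences, right-tailed).
t = d̄/(s_d/√n) = -3.79/(10.6/√39) = -2.23
df = n − 1 = 38
p-value = P(T ≥ -2.23) ≈ 0.984
Since p ≈ 0.984 > α = 0.05, fail to reject H0; the evidence is not statistically significant.

t = -2.23; fail to reject H0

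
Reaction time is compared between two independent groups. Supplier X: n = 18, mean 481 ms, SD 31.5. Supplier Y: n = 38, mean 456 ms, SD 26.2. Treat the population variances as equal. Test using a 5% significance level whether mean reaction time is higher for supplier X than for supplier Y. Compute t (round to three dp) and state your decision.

Let group 1 = supplier X, group 2 = supplier Y. H0: μ_1 = μ_2; H1: μ_1 > μ_2 (two-sample pooled-variance t-test, right-tailed).
s_p² = [(18−1)·31.5² + (38−1)·26.2²]/(18+38−2) = 782.714
t = (481 − 456)/√[782.714·(1/18 + 1/38)] = 3.123
df = n₁ + n₂ − 2 = 54
p-value = P(T ≥ 3.123) ≈ 0.001
Since p ≈ 0.001 < α = 0.05, reject H0; the data support H1.

t = 3.123; reject H0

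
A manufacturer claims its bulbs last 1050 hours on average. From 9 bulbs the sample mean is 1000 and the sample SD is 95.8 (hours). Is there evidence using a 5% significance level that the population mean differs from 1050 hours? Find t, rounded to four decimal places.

-1.5658

H0: μ = 1050; H1: μ ≠ 1050 (one-sample t-test, two-sided).
t = (x̄ − μ₀)/(s/√n) = (1000 − 1050)/(95.8/√9) = -1.5658
df = n − 1 = 8
Two-sided p-value ≈ 0.156
Since p ≈ 0.156 > α = 0.05, fail to reject H0; the evidence is not statistically significant.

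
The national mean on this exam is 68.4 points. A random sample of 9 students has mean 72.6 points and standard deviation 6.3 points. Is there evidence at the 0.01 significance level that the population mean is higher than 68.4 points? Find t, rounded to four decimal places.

2.0000

H0: μ = 68.4; H1: μ > 68.4 (one-sample t-test, right-tailed).
t = (x̄ − μ₀)/(s/√n) = (72.6 − 68.4)/(6.3/√9) = 2.0000
df = n − 1 = 8
p-value = P(T ≥ 2.0000) ≈ 0.040
Since p ≈ 0.040 > α = 0.01, fail to reject H0; the data do not provide sufficient evidence against H0.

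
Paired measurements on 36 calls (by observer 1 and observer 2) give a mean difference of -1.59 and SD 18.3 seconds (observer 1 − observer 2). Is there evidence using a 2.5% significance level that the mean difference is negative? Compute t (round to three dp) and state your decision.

H0: μ_d = 0; H1: μ_d < 0 (paired t-test on the differences, left-tailed).
t = d̄/(s_d/√n) = -1.59/(18.3/√36) = -0.521
df = n − 1 = 35
p-value = P(T ≤ -0.521) ≈ 0.3027
Since p ≈ 0.3027 > α = 0.025, fail to reject H0; the data do not provide sufficient evidence against H0.

t = -0.521; fail to reject H0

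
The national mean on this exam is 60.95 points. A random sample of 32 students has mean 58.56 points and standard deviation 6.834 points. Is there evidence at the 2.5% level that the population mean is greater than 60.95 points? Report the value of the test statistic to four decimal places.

H0: μ = 60.95; H1: μ > 60.95 (one-sample t-test, right-tailed).
t = (x̄ − μ₀)/(s/√n) = (58.56 − 60.95)/(6.834/√32) = -1.9783
df = n − 1 = 31
p-value = P(T ≥ -1.9783) ≈ 0.9716
Since p ≈ 0.9716 > α = 0.025, fail to reject H0; the data do not provide sufficient evidence against H0.

-1.9783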